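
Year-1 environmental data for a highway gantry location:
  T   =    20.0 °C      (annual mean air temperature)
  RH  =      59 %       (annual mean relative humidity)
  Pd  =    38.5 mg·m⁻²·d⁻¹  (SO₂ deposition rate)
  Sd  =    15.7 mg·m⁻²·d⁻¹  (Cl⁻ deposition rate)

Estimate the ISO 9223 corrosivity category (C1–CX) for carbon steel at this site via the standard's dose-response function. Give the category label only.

C3

carbon steel: T>10 °C ⇒ hinge -0.054·(20.0−10) = -0.5400
  SO₂ term: 1.77·38.5^0.52·exp(0.02·59-0.5400) = 22.41
  Sd branch = 0.102·Sd^0.62·e^(0.033·RH+0.04·T) = 8.771 μm/a
  r_corr = 22.41 + 8.771 = 31.18 μm/a
ISO 9223 Table 2 (carbon steel): 25 < 31.2 ≤ 50 μm/a ⇒ C3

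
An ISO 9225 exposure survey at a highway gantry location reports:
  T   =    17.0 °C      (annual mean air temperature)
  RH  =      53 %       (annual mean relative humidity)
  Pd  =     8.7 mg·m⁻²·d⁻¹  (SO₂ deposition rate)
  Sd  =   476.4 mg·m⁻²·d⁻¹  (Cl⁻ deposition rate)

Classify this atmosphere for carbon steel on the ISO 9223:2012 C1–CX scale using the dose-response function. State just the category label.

C4

carbon steel: T>10 °C ⇒ hinge -0.054·(17.0−10) = -0.3780
  sulphur-dioxide contribution → 10.78 μm/a
  chloride contribution → 52.95 μm/a
  ⇒ r_corr(carbon steel) = 63.73 μm/a
Category bounds: 50…80 μm/a bracket r_corr ⇒ C4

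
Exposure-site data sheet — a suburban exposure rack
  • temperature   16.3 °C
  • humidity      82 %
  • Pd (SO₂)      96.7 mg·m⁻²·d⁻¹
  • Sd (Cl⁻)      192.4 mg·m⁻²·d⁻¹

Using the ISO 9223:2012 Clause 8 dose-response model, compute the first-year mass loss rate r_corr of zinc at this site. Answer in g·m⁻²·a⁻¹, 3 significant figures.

zinc: f(T) = -0.071·(T−10) [T>10 °C] = -0.4473
  sulphur-dioxide contribution → 2.68 μm/a
  chloride contribution → 2.702 μm/a
  ⇒ r_corr(zinc) = 5.381 μm/a
Convert to mass loss: 5.381 μm/a × 7.14 g/cm³ = 38.42 g·m⁻²·a⁻¹

r_corr = 38.4 g·m⁻²·a⁻¹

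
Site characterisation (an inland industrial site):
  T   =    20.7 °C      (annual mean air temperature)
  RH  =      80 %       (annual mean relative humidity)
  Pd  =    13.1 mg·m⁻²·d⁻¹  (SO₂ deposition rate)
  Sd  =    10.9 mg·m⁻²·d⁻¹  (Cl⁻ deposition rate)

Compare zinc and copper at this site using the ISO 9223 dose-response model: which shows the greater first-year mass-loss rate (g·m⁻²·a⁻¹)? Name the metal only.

zinc: temperature factor f = -0.071·(10.7) = -0.7597
  SO₂ term: 0.0129·13.1^0.44·exp(0.046·80-0.7597) = 0.7421
  Cl⁻ term: 0.0175·10.9^0.57·exp(0.008·80+0.085·20.7) = 0.7524
  sum: 0.7421 + 0.7524 → r_corr = 1.495 μm/a
  mass loss = 1.495 μm/a × 7.14 g/cm³ = 10.67 g·m⁻²·a⁻¹
copper: f(T) = -0.080·(T−10) [T>10 °C] = -0.8560
  SO₂ term: 0.0053·13.1^0.26·exp(0.059·80-0.8560) = 0.493
  Sd branch = 0.01025·Sd^0.27·e^(0.036·RH+0.049·T) = 0.9596 μm/a
  sum: 0.493 + 0.9596 → r_corr = 1.453 μm/a
  mass loss = 1.453 μm/a × 8.96 g/cm³ = 13.02 g·m⁻²·a⁻¹
Ordering by g·m⁻²·a⁻¹: copper (13) > zinc (10.7)

copper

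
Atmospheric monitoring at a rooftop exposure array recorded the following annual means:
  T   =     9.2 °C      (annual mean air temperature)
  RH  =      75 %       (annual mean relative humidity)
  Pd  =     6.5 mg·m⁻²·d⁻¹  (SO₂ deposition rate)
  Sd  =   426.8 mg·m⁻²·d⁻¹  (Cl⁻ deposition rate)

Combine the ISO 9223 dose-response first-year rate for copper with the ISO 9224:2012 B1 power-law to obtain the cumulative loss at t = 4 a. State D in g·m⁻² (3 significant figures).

copper: temperature factor f = +0.126·(-0.8) = -0.1008
  Pd branch = 0.0053·Pd^0.26·e^(0.059·RH+f) = 0.651 μm/a
  Cl⁻ term: 0.01025·426.8^0.27·exp(0.036·75+0.049·9.2) = 1.228
  r_corr = 0.651 + 1.228 = 1.879 μm/a
Long-term exponent b (ISO 9224 Table 2, B1) = 0.667
  D(4) = 1.879 × 4^0.667 = 1.879 × 2.521 = 4.738 μm
  Mass loss = 4.738 μm × 8.96 g/cm³ = 42.45 g·m⁻²

D(4) = 42.4 g·m⁻²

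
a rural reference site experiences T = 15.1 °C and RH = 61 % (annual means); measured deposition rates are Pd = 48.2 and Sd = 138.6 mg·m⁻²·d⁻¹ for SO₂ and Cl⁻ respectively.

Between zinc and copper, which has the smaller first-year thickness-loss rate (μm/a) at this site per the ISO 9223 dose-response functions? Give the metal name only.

zinc: temperature factor f = -0.071·(5.1) = -0.3621
  sulphur-dioxide contribution → 0.8175 μm/a
  chloride contribution → 1.711 μm/a
  ⇒ r_corr(zinc) = 2.528 μm/a
copper: T>10 °C ⇒ hinge -0.080·(15.1−10) = -0.4080
  sulphur-dioxide contribution → 0.3529 μm/a
  chloride contribution → 0.7312 μm/a
  total first-year rate 1.084 μm/a
Ordering by μm/a: zinc (2.53) > copper (1.08)

copper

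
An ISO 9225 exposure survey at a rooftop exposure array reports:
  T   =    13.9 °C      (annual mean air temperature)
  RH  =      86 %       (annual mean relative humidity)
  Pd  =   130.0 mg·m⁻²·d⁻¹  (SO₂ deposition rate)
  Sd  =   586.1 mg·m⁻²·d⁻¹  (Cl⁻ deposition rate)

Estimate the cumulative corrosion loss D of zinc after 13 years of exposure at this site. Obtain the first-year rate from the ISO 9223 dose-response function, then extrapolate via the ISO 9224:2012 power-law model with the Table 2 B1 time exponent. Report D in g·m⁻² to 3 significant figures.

D(13) = 497 g·m⁻²

zinc: f(T) = -0.071·(T−10) [T>10 °C] = -0.2769
  sulphur-dioxide contribution → 4.35 μm/a
  chloride contribution → 4.292 μm/a
  total first-year rate 8.643 μm/a
ISO 9224: D(t) = r_corr · t^b with b = 0.813 (zinc, B1)
  D(13) = 8.643 × 13^0.813 = 8.643 × 8.047 = 69.55 μm
  Mass loss = 69.55 μm × 7.14 g/cm³ = 496.6 g·m⁻²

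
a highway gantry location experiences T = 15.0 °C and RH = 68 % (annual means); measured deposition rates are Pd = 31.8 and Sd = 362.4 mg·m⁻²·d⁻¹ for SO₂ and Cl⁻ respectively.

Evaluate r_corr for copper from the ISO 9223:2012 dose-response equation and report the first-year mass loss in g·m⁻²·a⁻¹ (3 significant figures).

copper: temperature factor f = -0.080·(5.0) = -0.4000
  Pd branch = 0.0053·Pd^0.26·e^(0.059·RH+f) = 0.4826 μm/a
  Cl⁻ term: 0.01025·362.4^0.27·exp(0.036·68+0.049·15.0) = 1.214
  sum: 0.4826 + 1.214 → r_corr = 1.696 μm/a
Convert to mass loss: 1.696 μm/a × 8.96 g/cm³ = 15.2 g·m⁻²·a⁻¹

r_corr = 15.2 g·m⁻²·a⁻¹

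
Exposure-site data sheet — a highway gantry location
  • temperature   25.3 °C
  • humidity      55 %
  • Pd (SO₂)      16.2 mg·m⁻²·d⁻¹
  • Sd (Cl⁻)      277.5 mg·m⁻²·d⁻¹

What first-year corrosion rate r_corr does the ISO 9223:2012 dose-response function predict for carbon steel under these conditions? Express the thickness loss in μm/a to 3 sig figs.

r_corr = 66.3 μm/a

carbon steel: f(T) = -0.054·(T−10) [T>10 °C] = -0.8262
  SO₂ term: 1.77·16.2^0.52·exp(0.02·55-0.8262) = 9.904
  Sd branch = 0.102·Sd^0.62·e^(0.033·RH+0.04·T) = 56.39 μm/a
  sum: 9.904 + 56.39 → r_corr = 66.29 μm/a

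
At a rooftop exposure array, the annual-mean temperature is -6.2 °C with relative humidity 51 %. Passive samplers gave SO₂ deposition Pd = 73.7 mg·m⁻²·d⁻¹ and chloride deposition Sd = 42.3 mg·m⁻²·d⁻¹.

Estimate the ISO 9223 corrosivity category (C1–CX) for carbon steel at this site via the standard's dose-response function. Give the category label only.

carbon steel: temperature factor f = +0.150·(-16.2) = -2.4300
  SO₂ term: 1.77·73.7^0.52·exp(0.02·51-2.4300) = 4.043
  Sd branch = 0.102·Sd^0.62·e^(0.033·RH+0.04·T) = 4.367 μm/a
  r_corr = 4.043 + 4.367 = 8.41 μm/a
Category bounds: 1.3…25 μm/a bracket r_corr ⇒ C2

C2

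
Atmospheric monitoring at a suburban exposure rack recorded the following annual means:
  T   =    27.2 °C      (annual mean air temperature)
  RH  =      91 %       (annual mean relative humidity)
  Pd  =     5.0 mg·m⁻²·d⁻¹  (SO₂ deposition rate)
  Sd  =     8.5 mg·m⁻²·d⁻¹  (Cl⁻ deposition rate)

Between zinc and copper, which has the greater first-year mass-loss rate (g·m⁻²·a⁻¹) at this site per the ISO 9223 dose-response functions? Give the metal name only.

zinc: temperature factor f = -0.071·(17.2) = -1.2212
  Pd branch = 0.0129·Pd^0.44·e^(0.046·RH+f) = 0.5078 μm/a
  Sd branch = 0.0175·Sd^0.57·e^(0.008·RH+0.085·T) = 1.239 μm/a
  r_corr = 0.5078 + 1.239 = 1.747 μm/a
  mass loss = 1.747 μm/a × 7.14 g/cm³ = 12.47 g·m⁻²·a⁻¹
copper: f(T) = -0.080·(T−10) [T>10 °C] = -1.3760
  SO₂ term: 0.0053·5.0^0.26·exp(0.059·91-1.3760) = 0.4367
  Cl⁻ term: 0.01025·8.5^0.27·exp(0.036·91+0.049·27.2) = 1.833
  sum: 0.4367 + 1.833 → r_corr = 2.27 μm/a
  mass loss = 2.27 μm/a × 8.96 g/cm³ = 20.34 g·m⁻²·a⁻¹
Ordering by g·m⁻²·a⁻¹: copper (20.3) > zinc (12.5)

copper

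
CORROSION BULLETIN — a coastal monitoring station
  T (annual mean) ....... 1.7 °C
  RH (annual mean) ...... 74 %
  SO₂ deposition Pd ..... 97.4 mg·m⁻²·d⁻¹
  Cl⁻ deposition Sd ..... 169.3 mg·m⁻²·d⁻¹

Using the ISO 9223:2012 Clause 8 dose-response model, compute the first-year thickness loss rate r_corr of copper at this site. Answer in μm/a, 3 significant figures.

copper: temperature factor f = +0.126·(-8.3) = -1.0458
  sulphur-dioxide contribution → 0.4822 μm/a
  chloride contribution → 0.6391 μm/a
  ⇒ r_corr(copper) = 1.121 μm/a

r_corr = 1.12 μm/a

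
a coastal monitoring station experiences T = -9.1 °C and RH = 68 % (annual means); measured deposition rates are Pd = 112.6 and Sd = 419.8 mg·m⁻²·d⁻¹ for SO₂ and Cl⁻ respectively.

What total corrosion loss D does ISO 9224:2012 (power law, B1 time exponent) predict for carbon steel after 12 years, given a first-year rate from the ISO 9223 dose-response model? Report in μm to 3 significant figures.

D(12) = 121 μm

carbon steel: T≤10 °C ⇒ hinge +0.150·(-9.1−10) = -2.8650
  Pd branch = 1.77·Pd^0.52·e^(0.02·RH+f) = 4.583 μm/a
  Cl⁻ term: 0.102·419.8^0.62·exp(0.033·68+0.04·-9.1) = 28.27
  sum: 4.583 + 28.27 → r_corr = 32.86 μm/a
Power-law: D(12) = r_corr · 12^0.523
  D(12) = 32.86 × 12^0.523 = 32.86 × 3.668 = 120.5 μm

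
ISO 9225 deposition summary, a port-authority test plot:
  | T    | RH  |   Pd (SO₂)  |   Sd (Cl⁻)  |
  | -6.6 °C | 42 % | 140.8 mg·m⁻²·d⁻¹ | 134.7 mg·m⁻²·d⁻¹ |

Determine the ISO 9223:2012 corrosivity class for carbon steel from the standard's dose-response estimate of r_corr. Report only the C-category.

carbon steel: temperature factor f = +0.150·(-16.6) = -2.4900
  SO₂ term: 1.77·140.8^0.52·exp(0.02·42-2.4900) = 4.453
  Sd branch = 0.102·Sd^0.62·e^(0.033·RH+0.04·T) = 6.548 μm/a
  r_corr = 4.453 + 6.548 = 11 μm/a
ISO 9223 Table 2 (carbon steel): 1.3 < 11 ≤ 25 μm/a ⇒ C2

C2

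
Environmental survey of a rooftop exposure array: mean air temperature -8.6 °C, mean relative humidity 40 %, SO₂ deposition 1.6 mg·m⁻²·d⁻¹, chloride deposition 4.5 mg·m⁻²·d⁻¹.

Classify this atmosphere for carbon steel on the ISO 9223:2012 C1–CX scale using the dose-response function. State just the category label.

C1

carbon steel: f(T) = +0.150·(T−10) [T≤10 °C] = -2.7900
  sulphur-dioxide contribution → 0.3089 μm/a
  chloride contribution → 0.6878 μm/a
  total first-year rate 0.9967 μm/a
Category bounds: 0…1.3 μm/a bracket r_corr ⇒ C1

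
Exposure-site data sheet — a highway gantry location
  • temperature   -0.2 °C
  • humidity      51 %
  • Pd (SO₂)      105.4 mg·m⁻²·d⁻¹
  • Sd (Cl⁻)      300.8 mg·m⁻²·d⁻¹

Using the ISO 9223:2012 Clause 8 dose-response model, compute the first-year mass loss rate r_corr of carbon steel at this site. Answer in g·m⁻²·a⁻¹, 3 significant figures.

carbon steel: f(T) = +0.150·(T−10) [T≤10 °C] = -1.5300
  Pd branch = 1.77·Pd^0.52·e^(0.02·RH+f) = 11.98 μm/a
  Cl⁻ term: 0.102·300.8^0.62·exp(0.033·51+0.04·-0.2) = 18.73
  r_corr = 11.98 + 18.73 = 30.71 μm/a
Convert to mass loss: 30.71 μm/a × 7.85 g/cm³ = 241.1 g·m⁻²·a⁻¹

r_corr = 241 g·m⁻²·a⁻¹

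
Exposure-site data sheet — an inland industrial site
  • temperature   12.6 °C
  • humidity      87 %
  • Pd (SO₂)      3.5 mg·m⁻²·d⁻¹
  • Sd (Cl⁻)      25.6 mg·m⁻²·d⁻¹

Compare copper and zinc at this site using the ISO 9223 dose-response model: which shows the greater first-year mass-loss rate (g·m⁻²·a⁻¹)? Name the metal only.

copper: temperature factor f = -0.080·(2.6) = -0.2080
  SO₂ term: 0.0053·3.5^0.26·exp(0.059·87-0.2080) = 1.011
  Cl⁻ term: 0.01025·25.6^0.27·exp(0.036·87+0.049·12.6) = 1.045
  sum: 1.011 + 1.045 → r_corr = 2.056 μm/a
  mass loss = 2.056 μm/a × 8.96 g/cm³ = 18.42 g·m⁻²·a⁻¹
zinc: f(T) = -0.071·(T−10) [T>10 °C] = -0.1846
  SO₂ term: 0.0129·3.5^0.44·exp(0.046·87-0.1846) = 1.018
  Cl⁻ term: 0.0175·25.6^0.57·exp(0.008·87+0.085·12.6) = 0.6503
  sum: 1.018 + 0.6503 → r_corr = 1.669 μm/a
  mass loss = 1.669 μm/a × 7.14 g/cm³ = 11.91 g·m⁻²·a⁻¹
Ordering by g·m⁻²·a⁻¹: copper (18.4) > zinc (11.9)

copper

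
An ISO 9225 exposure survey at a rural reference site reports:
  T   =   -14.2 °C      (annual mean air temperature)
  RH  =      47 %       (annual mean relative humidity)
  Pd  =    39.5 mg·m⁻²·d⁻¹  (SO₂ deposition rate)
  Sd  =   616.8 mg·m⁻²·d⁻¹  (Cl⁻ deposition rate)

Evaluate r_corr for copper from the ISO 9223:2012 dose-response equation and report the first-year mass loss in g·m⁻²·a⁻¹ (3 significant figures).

copper: T≤10 °C ⇒ hinge +0.126·(-14.2−10) = -3.0492
  Pd branch = 0.0053·Pd^0.26·e^(0.059·RH+f) = 0.01046 μm/a
  Cl⁻ term: 0.01025·616.8^0.27·exp(0.036·47+0.049·-14.2) = 0.1573
  sum: 0.01046 + 0.1573 → r_corr = 0.1677 μm/a
Convert to mass loss: 0.1677 μm/a × 8.96 g/cm³ = 1.503 g·m⁻²·a⁻¹

r_corr = 1.50 g·m⁻²·a⁻¹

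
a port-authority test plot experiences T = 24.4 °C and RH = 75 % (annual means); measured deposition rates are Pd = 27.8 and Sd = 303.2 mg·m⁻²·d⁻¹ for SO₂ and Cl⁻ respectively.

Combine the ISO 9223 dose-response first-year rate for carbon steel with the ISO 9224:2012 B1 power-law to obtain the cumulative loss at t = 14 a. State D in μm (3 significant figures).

carbon steel: temperature factor f = -0.054·(14.4) = -0.7776
  sulphur-dioxide contribution → 20.54 μm/a
  chloride contribution → 111.2 μm/a
  ⇒ r_corr(carbon steel) = 131.7 μm/a
Long-term exponent b (ISO 9224 Table 2, B1) = 0.523
  D(14) = 131.7 × 14^0.523 = 131.7 × 3.976 = 523.7 μm

D(14) = 524 μm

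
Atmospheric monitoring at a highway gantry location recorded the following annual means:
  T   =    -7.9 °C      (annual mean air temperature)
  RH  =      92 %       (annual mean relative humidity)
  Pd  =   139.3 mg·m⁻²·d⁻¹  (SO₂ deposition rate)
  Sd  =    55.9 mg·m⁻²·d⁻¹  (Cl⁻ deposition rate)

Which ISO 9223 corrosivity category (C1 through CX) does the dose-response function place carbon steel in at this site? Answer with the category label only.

carbon steel: f(T) = +0.150·(T−10) [T≤10 °C] = -2.6850
  SO₂ term: 1.77·139.3^0.52·exp(0.02·92-2.6850) = 9.905
  Cl⁻ term: 0.102·55.9^0.62·exp(0.033·92+0.04·-7.9) = 18.76
  r_corr = 9.905 + 18.76 = 28.67 μm/a
ISO 9223 Table 2 (carbon steel): 25 < 28.7 ≤ 50 μm/a ⇒ C3

C3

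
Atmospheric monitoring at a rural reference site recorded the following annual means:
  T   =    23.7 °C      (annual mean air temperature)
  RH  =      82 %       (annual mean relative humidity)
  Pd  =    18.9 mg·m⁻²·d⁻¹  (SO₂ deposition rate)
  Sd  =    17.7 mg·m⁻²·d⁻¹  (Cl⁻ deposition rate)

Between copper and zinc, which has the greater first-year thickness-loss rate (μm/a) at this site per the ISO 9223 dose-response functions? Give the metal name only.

zinc

copper: temperature factor f = -0.080·(13.7) = -1.0960
  SO₂ term: 0.0053·18.9^0.26·exp(0.059·82-1.0960) = 0.48
  Cl⁻ term: 0.01025·17.7^0.27·exp(0.036·82+0.049·23.7) = 1.362
  r_corr = 0.48 + 1.362 = 1.842 μm/a
zinc: f(T) = -0.071·(T−10) [T>10 °C] = -0.9727
  Pd branch = 0.0129·Pd^0.44·e^(0.046·RH+f) = 0.7726 μm/a
  Cl⁻ term: 0.0175·17.7^0.57·exp(0.008·82+0.085·23.7) = 1.301
  sum: 0.7726 + 1.301 → r_corr = 2.073 μm/a
Ordering by μm/a: zinc (2.07) > copper (1.84)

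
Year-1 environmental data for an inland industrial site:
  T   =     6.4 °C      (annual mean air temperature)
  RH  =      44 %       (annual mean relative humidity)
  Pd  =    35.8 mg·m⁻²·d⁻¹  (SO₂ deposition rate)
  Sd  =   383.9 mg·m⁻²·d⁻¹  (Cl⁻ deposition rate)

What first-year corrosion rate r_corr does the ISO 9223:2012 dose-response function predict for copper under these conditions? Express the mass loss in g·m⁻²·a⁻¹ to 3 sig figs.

copper: temperature factor f = +0.126·(-3.6) = -0.4536
  SO₂ term: 0.0053·35.8^0.26·exp(0.059·44-0.4536) = 0.1145
  Sd branch = 0.01025·Sd^0.27·e^(0.036·RH+0.049·T) = 0.3409 μm/a
  sum: 0.1145 + 0.3409 → r_corr = 0.4553 μm/a
Convert to mass loss: 0.4553 μm/a × 8.96 g/cm³ = 4.08 g·m⁻²·a⁻¹

r_corr = 4.08 g·m⁻²·a⁻¹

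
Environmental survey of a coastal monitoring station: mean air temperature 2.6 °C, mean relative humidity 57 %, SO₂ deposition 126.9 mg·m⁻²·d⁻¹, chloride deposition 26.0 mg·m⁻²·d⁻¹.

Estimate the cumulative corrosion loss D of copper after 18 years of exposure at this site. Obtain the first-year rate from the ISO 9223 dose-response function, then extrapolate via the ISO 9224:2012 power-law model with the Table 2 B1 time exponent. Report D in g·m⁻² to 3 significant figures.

copper: f(T) = +0.126·(T−10) [T≤10 °C] = -0.9324
  sulphur-dioxide contribution → 0.2122 μm/a
  chloride contribution → 0.2184 μm/a
  total first-year rate 0.4306 μm/a
Long-term exponent b (ISO 9224 Table 2, B1) = 0.667
  D(18) = 0.4306 × 18^0.667 = 0.4306 × 6.875 = 2.96 μm
  Mass loss = 2.96 μm × 8.96 g/cm³ = 26.53 g·m⁻²

D(18) = 26.5 g·m⁻²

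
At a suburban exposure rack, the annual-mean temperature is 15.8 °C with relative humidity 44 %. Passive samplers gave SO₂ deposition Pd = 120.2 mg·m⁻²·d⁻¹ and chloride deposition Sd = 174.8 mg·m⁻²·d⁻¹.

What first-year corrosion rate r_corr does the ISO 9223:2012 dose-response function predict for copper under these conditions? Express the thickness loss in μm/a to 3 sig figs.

r_corr = 0.592 μm/a

copper: T>10 °C ⇒ hinge -0.080·(15.8−10) = -0.4640
  Pd branch = 0.0053·Pd^0.26·e^(0.059·RH+f) = 0.1552 μm/a
  Sd branch = 0.01025·Sd^0.27·e^(0.036·RH+0.049·T) = 0.4369 μm/a
  sum: 0.1552 + 0.4369 → r_corr = 0.5921 μm/a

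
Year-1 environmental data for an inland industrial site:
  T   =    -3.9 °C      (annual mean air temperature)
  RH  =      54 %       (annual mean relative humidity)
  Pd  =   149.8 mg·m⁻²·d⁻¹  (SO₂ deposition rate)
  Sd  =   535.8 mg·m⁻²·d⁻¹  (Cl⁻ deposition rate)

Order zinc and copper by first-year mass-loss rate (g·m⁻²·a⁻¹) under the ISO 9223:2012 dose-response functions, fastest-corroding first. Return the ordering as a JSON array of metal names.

["zinc", "copper"]

zinc: f(T) = +0.038·(T−10) [T≤10 °C] = -0.5282
  SO₂ term: 0.0129·149.8^0.44·exp(0.046·54-0.5282) = 0.8264
  Cl⁻ term: 0.0175·535.8^0.57·exp(0.008·54+0.085·-3.9) = 0.6954
  sum: 0.8264 + 0.6954 → r_corr = 1.522 μm/a
  mass loss = 1.522 μm/a × 7.14 g/cm³ = 10.87 g·m⁻²·a⁻¹
copper: T≤10 °C ⇒ hinge +0.126·(-3.9−10) = -1.7514
  SO₂ term: 0.0053·149.8^0.26·exp(0.059·54-1.7514) = 0.08184
  Cl⁻ term: 0.01025·535.8^0.27·exp(0.036·54+0.049·-3.9) = 0.3227
  r_corr = 0.08184 + 0.3227 = 0.4046 μm/a
  mass loss = 0.4046 μm/a × 8.96 g/cm³ = 3.625 g·m⁻²·a⁻¹
Ordering by g·m⁻²·a⁻¹: zinc (10.9) > copper (3.62)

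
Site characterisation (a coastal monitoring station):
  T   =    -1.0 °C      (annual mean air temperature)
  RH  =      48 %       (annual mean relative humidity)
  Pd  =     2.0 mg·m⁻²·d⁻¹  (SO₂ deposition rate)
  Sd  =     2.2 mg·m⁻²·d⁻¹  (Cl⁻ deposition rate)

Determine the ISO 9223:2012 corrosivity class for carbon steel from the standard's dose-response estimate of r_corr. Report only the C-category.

carbon steel: T≤10 °C ⇒ hinge +0.150·(-1.0−10) = -1.6500
  sulphur-dioxide contribution → 1.273 μm/a
  chloride contribution → 0.7788 μm/a
  ⇒ r_corr(carbon steel) = 2.052 μm/a
2.05 μm/a falls in (1.3, 25] for carbon steel → category C2

C2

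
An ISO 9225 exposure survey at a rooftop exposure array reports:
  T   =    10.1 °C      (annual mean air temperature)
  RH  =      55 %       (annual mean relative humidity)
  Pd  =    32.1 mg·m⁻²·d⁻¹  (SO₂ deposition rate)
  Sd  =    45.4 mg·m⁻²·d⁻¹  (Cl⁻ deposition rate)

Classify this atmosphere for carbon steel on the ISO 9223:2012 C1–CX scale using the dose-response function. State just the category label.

carbon steel: T>10 °C ⇒ hinge -0.054·(10.1−10) = -0.0054
  sulphur-dioxide contribution → 32.12 μm/a
  chloride contribution → 9.993 μm/a
  ⇒ r_corr(carbon steel) = 42.11 μm/a
ISO 9223 Table 2 (carbon steel): 25 < 42.1 ≤ 50 μm/a ⇒ C3

C3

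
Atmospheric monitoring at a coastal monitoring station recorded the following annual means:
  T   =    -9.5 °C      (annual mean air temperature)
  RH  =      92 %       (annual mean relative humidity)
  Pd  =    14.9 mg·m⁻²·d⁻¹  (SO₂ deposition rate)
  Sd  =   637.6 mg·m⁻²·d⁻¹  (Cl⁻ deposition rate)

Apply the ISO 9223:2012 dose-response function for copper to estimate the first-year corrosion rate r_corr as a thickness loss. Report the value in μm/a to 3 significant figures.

r_corr = 1.22 μm/a

copper: temperature factor f = +0.126·(-19.5) = -2.4570
  sulphur-dioxide contribution → 0.2087 μm/a
  chloride contribution → 1.01 μm/a
  total first-year rate 1.218 μm/a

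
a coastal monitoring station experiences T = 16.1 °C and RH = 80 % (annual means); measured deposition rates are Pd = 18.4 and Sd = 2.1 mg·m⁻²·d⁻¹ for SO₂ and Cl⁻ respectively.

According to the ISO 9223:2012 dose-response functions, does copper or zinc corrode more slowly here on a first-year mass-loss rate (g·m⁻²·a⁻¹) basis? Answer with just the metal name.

copper: f(T) = -0.080·(T−10) [T>10 °C] = -0.4880
  sulphur-dioxide contribution → 0.7781 μm/a
  chloride contribution → 0.491 μm/a
  total first-year rate 1.269 μm/a
  mass loss = 1.269 μm/a × 8.96 g/cm³ = 11.37 g·m⁻²·a⁻¹
zinc: T>10 °C ⇒ hinge -0.071·(16.1−10) = -0.4331
  sulphur-dioxide contribution → 1.195 μm/a
  chloride contribution → 0.1991 μm/a
  total first-year rate 1.394 μm/a
  mass loss = 1.394 μm/a × 7.14 g/cm³ = 9.951 g·m⁻²·a⁻¹
Ordering by g·m⁻²·a⁻¹: copper (11.4) > zinc (9.95)

zinc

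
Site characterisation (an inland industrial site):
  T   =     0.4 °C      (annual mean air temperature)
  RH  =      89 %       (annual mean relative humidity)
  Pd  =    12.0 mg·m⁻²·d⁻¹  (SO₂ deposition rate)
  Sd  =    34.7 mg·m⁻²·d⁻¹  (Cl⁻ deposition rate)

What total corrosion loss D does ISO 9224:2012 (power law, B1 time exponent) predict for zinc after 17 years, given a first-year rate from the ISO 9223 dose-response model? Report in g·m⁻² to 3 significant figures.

D(17) = 134 g·m⁻²

zinc: f(T) = +0.038·(T−10) [T≤10 °C] = -0.3648
  sulphur-dioxide contribution → 1.603 μm/a
  chloride contribution → 0.2786 μm/a
  ⇒ r_corr(zinc) = 1.882 μm/a
ISO 9224: D(t) = r_corr · t^b with b = 0.813 (zinc, B1)
  D(17) = 1.882 × 17^0.813 = 1.882 × 10.01 = 18.83 μm
  Mass loss = 18.83 μm × 7.14 g/cm³ = 134.5 g·m⁻²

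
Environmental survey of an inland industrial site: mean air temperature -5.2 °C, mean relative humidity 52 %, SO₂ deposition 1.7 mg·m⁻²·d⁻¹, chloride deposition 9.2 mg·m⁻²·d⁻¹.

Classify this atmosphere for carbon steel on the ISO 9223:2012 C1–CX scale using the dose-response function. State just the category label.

carbon steel: temperature factor f = +0.150·(-15.2) = -2.2800
  Pd branch = 1.77·Pd^0.52·e^(0.02·RH+f) = 0.675 μm/a
  Cl⁻ term: 0.102·9.2^0.62·exp(0.033·52+0.04·-5.2) = 1.824
  sum: 0.675 + 1.824 → r_corr = 2.499 μm/a
Category bounds: 1.3…25 μm/a bracket r_corr ⇒ C2

C2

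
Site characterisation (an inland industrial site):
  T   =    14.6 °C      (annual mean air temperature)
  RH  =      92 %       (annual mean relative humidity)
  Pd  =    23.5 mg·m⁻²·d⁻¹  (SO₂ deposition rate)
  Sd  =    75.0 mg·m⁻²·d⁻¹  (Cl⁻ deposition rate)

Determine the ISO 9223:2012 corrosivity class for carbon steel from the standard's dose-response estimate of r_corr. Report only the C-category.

C5

carbon steel: temperature factor f = -0.054·(4.6) = -0.2484
  sulphur-dioxide contribution → 44.89 μm/a
  chloride contribution → 55.37 μm/a
  ⇒ r_corr(carbon steel) = 100.3 μm/a
ISO 9223 Table 2 (carbon steel): 80 < 100 ≤ 200 μm/a ⇒ C5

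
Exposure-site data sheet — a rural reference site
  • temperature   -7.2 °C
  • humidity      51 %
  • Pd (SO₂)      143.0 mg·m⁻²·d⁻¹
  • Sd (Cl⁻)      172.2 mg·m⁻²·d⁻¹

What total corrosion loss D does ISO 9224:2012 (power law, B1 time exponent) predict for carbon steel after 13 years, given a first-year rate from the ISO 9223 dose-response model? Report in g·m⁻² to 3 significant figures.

D(13) = 448 g·m⁻²

carbon steel: f(T) = +0.150·(T−10) [T≤10 °C] = -2.5800
  sulphur-dioxide contribution → 4.912 μm/a
  chloride contribution → 10.02 μm/a
  total first-year rate 14.93 μm/a
Long-term exponent b (ISO 9224 Table 2, B1) = 0.523
  D(13) = 14.93 × 13^0.523 = 14.93 × 3.825 = 57.1 μm
  Mass loss = 57.1 μm × 7.85 g/cm³ = 448.2 g·m⁻²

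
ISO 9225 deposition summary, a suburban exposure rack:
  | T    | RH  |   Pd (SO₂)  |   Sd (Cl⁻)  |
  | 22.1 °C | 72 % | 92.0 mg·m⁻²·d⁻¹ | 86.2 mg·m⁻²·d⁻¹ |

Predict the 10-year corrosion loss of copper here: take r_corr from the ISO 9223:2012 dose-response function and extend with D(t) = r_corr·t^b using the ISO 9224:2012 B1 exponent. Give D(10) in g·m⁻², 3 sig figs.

D(10) = 75.0 g·m⁻²

copper: T>10 °C ⇒ hinge -0.080·(22.1−10) = -0.9680
  Pd branch = 0.0053·Pd^0.26·e^(0.059·RH+f) = 0.4564 μm/a
  Sd branch = 0.01025·Sd^0.27·e^(0.036·RH+0.049·T) = 1.347 μm/a
  r_corr = 0.4564 + 1.347 = 1.803 μm/a
ISO 9224: D(t) = r_corr · t^b with b = 0.667 (copper, B1)
  D(10) = 1.803 × 10^0.667 = 1.803 × 4.645 = 8.376 μm
  Mass loss = 8.376 μm × 8.96 g/cm³ = 75.05 g·m⁻²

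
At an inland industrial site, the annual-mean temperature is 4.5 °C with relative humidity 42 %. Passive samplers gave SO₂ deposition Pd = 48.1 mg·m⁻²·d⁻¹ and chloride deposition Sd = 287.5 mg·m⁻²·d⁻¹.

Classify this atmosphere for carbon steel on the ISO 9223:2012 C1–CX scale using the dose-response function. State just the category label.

C3

carbon steel: T≤10 °C ⇒ hinge +0.150·(4.5−10) = -0.8250
  Pd branch = 1.77·Pd^0.52·e^(0.02·RH+f) = 13.46 μm/a
  Sd branch = 0.102·Sd^0.62·e^(0.033·RH+0.04·T) = 16.33 μm/a
  sum: 13.46 + 16.33 → r_corr = 29.8 μm/a
Category bounds: 25…50 μm/a bracket r_corr ⇒ C3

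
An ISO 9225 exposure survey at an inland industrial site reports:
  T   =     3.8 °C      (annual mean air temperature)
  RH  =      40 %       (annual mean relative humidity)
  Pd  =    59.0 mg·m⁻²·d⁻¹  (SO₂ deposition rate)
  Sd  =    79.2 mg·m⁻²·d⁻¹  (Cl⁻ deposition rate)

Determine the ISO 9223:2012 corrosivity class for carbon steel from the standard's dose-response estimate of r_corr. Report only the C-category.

C2

carbon steel: T≤10 °C ⇒ hinge +0.150·(3.8−10) = -0.9300
  sulphur-dioxide contribution → 12.95 μm/a
  chloride contribution → 6.685 μm/a
  ⇒ r_corr(carbon steel) = 19.64 μm/a
Category bounds: 1.3…25 μm/a bracket r_corr ⇒ C2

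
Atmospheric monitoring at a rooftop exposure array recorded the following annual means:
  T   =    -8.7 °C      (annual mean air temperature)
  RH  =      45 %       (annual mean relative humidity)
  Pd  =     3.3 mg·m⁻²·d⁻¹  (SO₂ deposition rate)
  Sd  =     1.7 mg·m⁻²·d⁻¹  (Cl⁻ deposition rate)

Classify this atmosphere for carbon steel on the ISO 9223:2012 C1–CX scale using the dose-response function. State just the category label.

carbon steel: temperature factor f = +0.150·(-18.7) = -2.8050
  SO₂ term: 1.77·3.3^0.52·exp(0.02·45-2.8050) = 0.4901
  Sd branch = 0.102·Sd^0.62·e^(0.033·RH+0.04·T) = 0.4418 μm/a
  sum: 0.4901 + 0.4418 → r_corr = 0.9319 μm/a
ISO 9223 Table 2 (carbon steel): 0 < 0.932 ≤ 1.3 μm/a ⇒ C1

C1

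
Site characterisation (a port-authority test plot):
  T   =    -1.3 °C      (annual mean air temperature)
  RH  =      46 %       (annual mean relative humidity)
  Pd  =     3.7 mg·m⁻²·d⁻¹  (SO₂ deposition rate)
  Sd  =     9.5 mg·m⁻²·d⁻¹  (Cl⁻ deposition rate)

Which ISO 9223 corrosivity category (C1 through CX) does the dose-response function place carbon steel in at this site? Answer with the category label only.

C2

carbon steel: f(T) = +0.150·(T−10) [T≤10 °C] = -1.6950
  SO₂ term: 1.77·3.7^0.52·exp(0.02·46-1.6950) = 1.61
  Cl⁻ term: 0.102·9.5^0.62·exp(0.033·46+0.04·-1.3) = 1.784
  r_corr = 1.61 + 1.784 = 3.394 μm/a
3.39 μm/a falls in (1.3, 25] for carbon steel → category C2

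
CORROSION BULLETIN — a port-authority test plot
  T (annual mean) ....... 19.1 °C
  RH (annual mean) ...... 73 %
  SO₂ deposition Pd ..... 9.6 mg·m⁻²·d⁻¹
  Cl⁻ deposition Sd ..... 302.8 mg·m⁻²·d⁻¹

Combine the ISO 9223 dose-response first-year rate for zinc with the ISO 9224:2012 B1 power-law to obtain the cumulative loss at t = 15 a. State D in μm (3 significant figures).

D(15) = 42.1 μm

zinc: temperature factor f = -0.071·(9.1) = -0.6461
  SO₂ term: 0.0129·9.6^0.44·exp(0.046·73-0.6461) = 0.5255
  Sd branch = 0.0175·Sd^0.57·e^(0.008·RH+0.085·T) = 4.13 μm/a
  sum: 0.5255 + 4.13 → r_corr = 4.656 μm/a
Long-term exponent b (ISO 9224 Table 2, B1) = 0.813
  D(15) = 4.656 × 15^0.813 = 4.656 × 9.04 = 42.09 μm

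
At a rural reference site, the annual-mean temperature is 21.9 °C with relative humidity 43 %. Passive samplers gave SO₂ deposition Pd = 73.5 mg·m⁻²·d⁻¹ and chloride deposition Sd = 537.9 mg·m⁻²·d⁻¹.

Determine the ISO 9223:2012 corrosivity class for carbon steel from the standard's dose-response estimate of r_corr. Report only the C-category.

C4

carbon steel: f(T) = -0.054·(T−10) [T>10 °C] = -0.6426
  sulphur-dioxide contribution → 20.55 μm/a
  chloride contribution → 49.93 μm/a
  total first-year rate 70.48 μm/a
ISO 9223 Table 2 (carbon steel): 50 < 70.5 ≤ 80 μm/a ⇒ C4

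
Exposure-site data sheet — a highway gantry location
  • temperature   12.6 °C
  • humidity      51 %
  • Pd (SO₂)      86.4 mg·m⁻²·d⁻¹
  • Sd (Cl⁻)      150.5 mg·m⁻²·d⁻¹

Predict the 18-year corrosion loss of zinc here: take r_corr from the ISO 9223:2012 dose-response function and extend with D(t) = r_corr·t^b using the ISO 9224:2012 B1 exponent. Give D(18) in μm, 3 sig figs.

zinc: f(T) = -0.071·(T−10) [T>10 °C] = -0.1846
  SO₂ term: 0.0129·86.4^0.44·exp(0.046·51-0.1846) = 0.7968
  Sd branch = 0.0175·Sd^0.57·e^(0.008·RH+0.085·T) = 1.338 μm/a
  r_corr = 0.7968 + 1.338 = 2.135 μm/a
Power-law: D(18) = r_corr · 18^0.813
  D(18) = 2.135 × 18^0.813 = 2.135 × 10.48 = 22.38 μm

D(18) = 22.4 μm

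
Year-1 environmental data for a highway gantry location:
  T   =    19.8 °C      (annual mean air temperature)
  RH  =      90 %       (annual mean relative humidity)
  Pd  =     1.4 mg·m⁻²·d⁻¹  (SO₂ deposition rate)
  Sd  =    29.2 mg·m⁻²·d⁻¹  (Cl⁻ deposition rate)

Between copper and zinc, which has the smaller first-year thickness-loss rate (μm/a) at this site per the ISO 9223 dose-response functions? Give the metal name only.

zinc

copper: temperature factor f = -0.080·(9.8) = -0.7840
  SO₂ term: 0.0053·1.4^0.26·exp(0.059·90-0.7840) = 0.5344
  Cl⁻ term: 0.01025·29.2^0.27·exp(0.036·90+0.049·19.8) = 1.717
  sum: 0.5344 + 1.717 → r_corr = 2.252 μm/a
zinc: f(T) = -0.071·(T−10) [T>10 °C] = -0.6958
  Pd branch = 0.0129·Pd^0.44·e^(0.046·RH+f) = 0.4685 μm/a
  Sd branch = 0.0175·Sd^0.57·e^(0.008·RH+0.085·T) = 1.324 μm/a
  r_corr = 0.4685 + 1.324 = 1.793 μm/a
Ordering by μm/a: copper (2.25) > zinc (1.79)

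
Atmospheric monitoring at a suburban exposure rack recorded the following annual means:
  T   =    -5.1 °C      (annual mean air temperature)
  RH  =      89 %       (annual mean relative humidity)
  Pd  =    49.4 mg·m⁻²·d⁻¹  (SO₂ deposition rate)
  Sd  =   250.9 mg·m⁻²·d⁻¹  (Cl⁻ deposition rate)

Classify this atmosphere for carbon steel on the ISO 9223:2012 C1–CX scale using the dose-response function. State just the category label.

carbon steel: f(T) = +0.150·(T−10) [T≤10 °C] = -2.2650
  sulphur-dioxide contribution → 8.281 μm/a
  chloride contribution → 48.22 μm/a
  ⇒ r_corr(carbon steel) = 56.5 μm/a
ISO 9223 Table 2 (carbon steel): 50 < 56.5 ≤ 80 μm/a ⇒ C4

C4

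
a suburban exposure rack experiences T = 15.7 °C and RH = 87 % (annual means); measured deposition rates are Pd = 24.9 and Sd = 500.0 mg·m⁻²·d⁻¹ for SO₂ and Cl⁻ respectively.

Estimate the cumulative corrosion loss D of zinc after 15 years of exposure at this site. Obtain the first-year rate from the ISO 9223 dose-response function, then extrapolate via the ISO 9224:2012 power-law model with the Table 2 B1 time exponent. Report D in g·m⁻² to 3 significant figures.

D(15) = 422 g·m⁻²

zinc: temperature factor f = -0.071·(5.7) = -0.4047
  SO₂ term: 0.0129·24.9^0.44·exp(0.046·87-0.4047) = 1.937
  Cl⁻ term: 0.0175·500.0^0.57·exp(0.008·87+0.085·15.7) = 4.606
  r_corr = 1.937 + 4.606 = 6.543 μm/a
Power-law: D(15) = r_corr · 15^0.813
  D(15) = 6.543 × 15^0.813 = 6.543 × 9.04 = 59.15 μm
  Mass loss = 59.15 μm × 7.14 g/cm³ = 422.3 g·m⁻²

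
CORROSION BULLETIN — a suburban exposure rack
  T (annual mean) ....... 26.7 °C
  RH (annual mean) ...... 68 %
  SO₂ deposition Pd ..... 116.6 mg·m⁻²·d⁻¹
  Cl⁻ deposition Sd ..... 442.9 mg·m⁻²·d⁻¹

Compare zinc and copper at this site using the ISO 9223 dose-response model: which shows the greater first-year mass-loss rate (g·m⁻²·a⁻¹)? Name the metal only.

zinc

zinc: f(T) = -0.071·(T−10) [T>10 °C] = -1.1857
  sulphur-dioxide contribution → 0.7302 μm/a
  chloride contribution → 9.404 μm/a
  total first-year rate 10.13 μm/a
  mass loss = 10.13 μm/a × 7.14 g/cm³ = 72.36 g·m⁻²·a⁻¹
copper: f(T) = -0.080·(T−10) [T>10 °C] = -1.3360
  sulphur-dioxide contribution → 0.2653 μm/a
  chloride contribution → 2.273 μm/a
  total first-year rate 2.538 μm/a
  mass loss = 2.538 μm/a × 8.96 g/cm³ = 22.74 g·m⁻²·a⁻¹
Ordering by g·m⁻²·a⁻¹: zinc (72.4) > copper (22.7)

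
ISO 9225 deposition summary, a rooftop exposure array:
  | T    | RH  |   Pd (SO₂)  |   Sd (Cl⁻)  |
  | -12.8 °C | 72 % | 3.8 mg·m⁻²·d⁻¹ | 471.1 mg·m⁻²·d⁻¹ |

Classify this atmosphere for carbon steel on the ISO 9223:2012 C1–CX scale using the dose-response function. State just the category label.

carbon steel: temperature factor f = +0.150·(-22.8) = -3.4200
  sulphur-dioxide contribution → 0.4893 μm/a
  chloride contribution → 29.89 μm/a
  ⇒ r_corr(carbon steel) = 30.37 μm/a
Category bounds: 25…50 μm/a bracket r_corr ⇒ C3

C3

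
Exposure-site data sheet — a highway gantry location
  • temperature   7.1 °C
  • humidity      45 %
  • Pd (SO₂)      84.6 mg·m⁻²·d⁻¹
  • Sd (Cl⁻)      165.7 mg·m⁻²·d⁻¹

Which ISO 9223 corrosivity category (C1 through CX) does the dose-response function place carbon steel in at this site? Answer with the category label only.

carbon steel: T≤10 °C ⇒ hinge +0.150·(7.1−10) = -0.4350
  Pd branch = 1.77·Pd^0.52·e^(0.02·RH+f) = 28.32 μm/a
  Sd branch = 0.102·Sd^0.62·e^(0.033·RH+0.04·T) = 14.22 μm/a
  sum: 28.32 + 14.22 → r_corr = 42.54 μm/a
ISO 9223 Table 2 (carbon steel): 25 < 42.5 ≤ 50 μm/a ⇒ C3

C3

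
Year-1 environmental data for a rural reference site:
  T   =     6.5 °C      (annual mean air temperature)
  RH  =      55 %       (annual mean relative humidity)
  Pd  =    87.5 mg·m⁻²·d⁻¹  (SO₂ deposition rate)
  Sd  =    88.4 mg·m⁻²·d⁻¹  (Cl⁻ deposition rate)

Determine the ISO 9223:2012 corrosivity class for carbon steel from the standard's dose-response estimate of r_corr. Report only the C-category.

carbon steel: temperature factor f = +0.150·(-3.5) = -0.5250
  sulphur-dioxide contribution → 32.18 μm/a
  chloride contribution → 13.08 μm/a
  ⇒ r_corr(carbon steel) = 45.25 μm/a
Category bounds: 25…50 μm/a bracket r_corr ⇒ C3

C3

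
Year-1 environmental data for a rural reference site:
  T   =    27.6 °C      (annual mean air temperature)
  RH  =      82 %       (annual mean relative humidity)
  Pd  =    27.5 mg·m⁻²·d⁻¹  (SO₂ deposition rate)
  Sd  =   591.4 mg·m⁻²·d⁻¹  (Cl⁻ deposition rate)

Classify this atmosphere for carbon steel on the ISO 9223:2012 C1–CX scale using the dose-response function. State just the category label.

CX

carbon steel: temperature factor f = -0.054·(17.6) = -0.9504
  Pd branch = 1.77·Pd^0.52·e^(0.02·RH+f) = 19.77 μm/a
  Cl⁻ term: 0.102·591.4^0.62·exp(0.033·82+0.04·27.6) = 240.9
  r_corr = 19.77 + 240.9 = 260.7 μm/a
261 μm/a falls in (200, 700] for carbon steel → category CX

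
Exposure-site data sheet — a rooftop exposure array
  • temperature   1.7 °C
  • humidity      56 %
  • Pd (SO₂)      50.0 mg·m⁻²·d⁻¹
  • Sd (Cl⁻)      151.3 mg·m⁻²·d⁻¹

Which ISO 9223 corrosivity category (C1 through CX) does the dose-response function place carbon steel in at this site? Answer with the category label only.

carbon steel: temperature factor f = +0.150·(-8.3) = -1.2450
  Pd branch = 1.77·Pd^0.52·e^(0.02·RH+f) = 11.94 μm/a
  Cl⁻ term: 0.102·151.3^0.62·exp(0.033·56+0.04·1.7) = 15.57
  r_corr = 11.94 + 15.57 = 27.51 μm/a
27.5 μm/a falls in (25, 50] for carbon steel → category C3

C3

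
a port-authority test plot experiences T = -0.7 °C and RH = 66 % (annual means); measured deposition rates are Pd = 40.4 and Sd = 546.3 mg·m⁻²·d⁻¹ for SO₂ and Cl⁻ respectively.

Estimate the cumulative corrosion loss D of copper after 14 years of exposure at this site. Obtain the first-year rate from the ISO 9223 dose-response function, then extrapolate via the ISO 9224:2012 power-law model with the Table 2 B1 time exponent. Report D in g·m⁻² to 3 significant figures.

D(14) = 39.7 g·m⁻²

copper: temperature factor f = +0.126·(-10.7) = -1.3482
  sulphur-dioxide contribution → 0.1768 μm/a
  chloride contribution → 0.5845 μm/a
  total first-year rate 0.7614 μm/a
ISO 9224: D(t) = r_corr · t^b with b = 0.667 (copper, B1)
  D(14) = 0.7614 × 14^0.667 = 0.7614 × 5.814 = 4.427 μm
  Mass loss = 4.427 μm × 8.96 g/cm³ = 39.66 g·m⁻²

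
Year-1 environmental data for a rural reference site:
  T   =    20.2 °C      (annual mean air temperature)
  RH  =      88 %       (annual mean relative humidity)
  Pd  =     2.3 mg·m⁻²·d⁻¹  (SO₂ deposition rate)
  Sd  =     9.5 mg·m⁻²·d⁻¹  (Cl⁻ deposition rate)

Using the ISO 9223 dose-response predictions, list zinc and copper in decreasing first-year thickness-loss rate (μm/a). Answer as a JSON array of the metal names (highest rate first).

["copper", "zinc"]

zinc: f(T) = -0.071·(T−10) [T>10 °C] = -0.7242
  Pd branch = 0.0129·Pd^0.44·e^(0.046·RH+f) = 0.5167 μm/a
  Sd branch = 0.0175·Sd^0.57·e^(0.008·RH+0.085·T) = 0.7108 μm/a
  r_corr = 0.5167 + 0.7108 = 1.228 μm/a
copper: f(T) = -0.080·(T−10) [T>10 °C] = -0.8160
  Pd branch = 0.0053·Pd^0.26·e^(0.059·RH+f) = 0.5234 μm/a
  Cl⁻ term: 0.01025·9.5^0.27·exp(0.036·88+0.049·20.2) = 1.203
  r_corr = 0.5234 + 1.203 = 1.727 μm/a
Ordering by μm/a: copper (1.73) > zinc (1.23)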